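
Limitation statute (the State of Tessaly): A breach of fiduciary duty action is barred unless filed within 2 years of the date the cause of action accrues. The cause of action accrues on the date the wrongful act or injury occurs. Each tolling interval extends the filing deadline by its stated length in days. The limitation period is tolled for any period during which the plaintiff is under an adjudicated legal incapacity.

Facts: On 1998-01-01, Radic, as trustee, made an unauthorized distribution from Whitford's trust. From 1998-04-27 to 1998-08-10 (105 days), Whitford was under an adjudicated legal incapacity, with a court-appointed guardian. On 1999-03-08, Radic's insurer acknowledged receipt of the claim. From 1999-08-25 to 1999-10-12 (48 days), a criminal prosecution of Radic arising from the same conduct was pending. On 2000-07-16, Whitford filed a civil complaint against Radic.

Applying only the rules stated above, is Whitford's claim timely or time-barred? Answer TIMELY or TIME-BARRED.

The limitation period began to run on 1998-01-01.
The untolled deadline — 2 years after 1998-01-01 — is 2000-01-01.
The period was tolled for 105 days by the plaintiff's legal incapacity (1998-04-27 to 1998-08-10), pushing the deadline to 2000-04-15.
The pending criminal prosecution from 1999-08-25 to 1999-10-12 does not toll the period, because no stated rule makes a criminal prosecution a tolling event.
None of the other events listed affects the running of the period under the stated rules.
The 2000-07-16 filing falls after the 2000-04-15 deadline; the claim is time-barred.

TIME-BARRED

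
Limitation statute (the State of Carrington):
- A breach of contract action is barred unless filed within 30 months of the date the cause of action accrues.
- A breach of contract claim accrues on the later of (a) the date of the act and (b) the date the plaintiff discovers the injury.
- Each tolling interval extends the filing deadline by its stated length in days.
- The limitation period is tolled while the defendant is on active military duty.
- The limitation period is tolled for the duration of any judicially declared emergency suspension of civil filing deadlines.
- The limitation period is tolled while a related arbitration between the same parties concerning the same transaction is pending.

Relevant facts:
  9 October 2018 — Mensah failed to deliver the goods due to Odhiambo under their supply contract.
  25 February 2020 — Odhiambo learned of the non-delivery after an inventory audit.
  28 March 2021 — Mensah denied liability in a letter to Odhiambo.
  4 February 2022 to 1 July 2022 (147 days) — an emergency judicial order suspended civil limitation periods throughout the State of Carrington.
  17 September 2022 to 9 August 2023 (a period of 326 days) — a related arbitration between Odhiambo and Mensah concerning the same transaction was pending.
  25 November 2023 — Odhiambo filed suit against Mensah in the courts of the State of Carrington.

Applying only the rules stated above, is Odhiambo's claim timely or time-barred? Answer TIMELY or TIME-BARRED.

TIMELY

Because discovery on 25 February 2020 post-dates the 9 October 2018 act, accrual under the later-of rule falls on 25 February 2020.
The untolled deadline — 30 months after 25 February 2020 — is 25 August 2022.
The period was tolled for 147 days by the emergency suspension of filing deadlines (4 February 2022 to 1 July 2022), pushing the deadline to 19 January 2023.
Because the pending related arbitration ran from 17 September 2022 to 9 August 2023, the deadline is extended by 326 days to 11 December 2023.
None of the other events listed affects the running of the period under the stated rules.
Filing on 25 November 2023 beat the 11 December 2023 deadline — the action is timely.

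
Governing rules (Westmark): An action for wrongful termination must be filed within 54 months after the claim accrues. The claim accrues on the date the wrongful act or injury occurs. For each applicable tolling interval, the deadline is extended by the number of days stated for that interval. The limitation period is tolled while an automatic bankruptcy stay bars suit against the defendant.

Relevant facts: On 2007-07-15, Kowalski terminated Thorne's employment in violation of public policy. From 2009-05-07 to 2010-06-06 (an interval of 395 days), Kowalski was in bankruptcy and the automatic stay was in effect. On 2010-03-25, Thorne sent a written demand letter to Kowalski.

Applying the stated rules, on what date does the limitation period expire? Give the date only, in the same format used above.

The claim accrued on 2007-07-15, the date of the act.
The untolled deadline — 54 months after 2007-07-15 — is 2012-01-15.
Because the automatic bankruptcy stay ran from 2009-05-07 to 2010-06-06, the deadline is extended by 395 days to 2013-02-13.
The other events in the timeline have no effect on the limitation period under the stated rules.

2013-02-13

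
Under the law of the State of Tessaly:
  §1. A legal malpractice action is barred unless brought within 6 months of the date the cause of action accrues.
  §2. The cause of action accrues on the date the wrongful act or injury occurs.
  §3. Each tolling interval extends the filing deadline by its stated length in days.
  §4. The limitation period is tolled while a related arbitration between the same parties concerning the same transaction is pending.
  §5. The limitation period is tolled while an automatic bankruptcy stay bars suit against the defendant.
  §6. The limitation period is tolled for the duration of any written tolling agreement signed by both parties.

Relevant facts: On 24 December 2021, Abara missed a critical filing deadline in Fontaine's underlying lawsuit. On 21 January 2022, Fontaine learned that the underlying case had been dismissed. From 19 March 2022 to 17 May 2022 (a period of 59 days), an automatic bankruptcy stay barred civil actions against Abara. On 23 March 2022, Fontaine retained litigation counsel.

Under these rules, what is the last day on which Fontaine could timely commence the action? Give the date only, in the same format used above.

22 August 2022

Because the rule ties accrual to occurrence, the claim accrued on 24 December 2021, not on the 21 January 2022 discovery date.
Adding the 6 months base period to 24 December 2021 gives a deadline of 24 June 2022, before any tolling.
Because the automatic bankruptcy stay ran from 19 March 2022 to 17 May 2022, the deadline is extended by 59 days to 22 August 2022.
None of the other events listed affects the running of the period under the stated rules.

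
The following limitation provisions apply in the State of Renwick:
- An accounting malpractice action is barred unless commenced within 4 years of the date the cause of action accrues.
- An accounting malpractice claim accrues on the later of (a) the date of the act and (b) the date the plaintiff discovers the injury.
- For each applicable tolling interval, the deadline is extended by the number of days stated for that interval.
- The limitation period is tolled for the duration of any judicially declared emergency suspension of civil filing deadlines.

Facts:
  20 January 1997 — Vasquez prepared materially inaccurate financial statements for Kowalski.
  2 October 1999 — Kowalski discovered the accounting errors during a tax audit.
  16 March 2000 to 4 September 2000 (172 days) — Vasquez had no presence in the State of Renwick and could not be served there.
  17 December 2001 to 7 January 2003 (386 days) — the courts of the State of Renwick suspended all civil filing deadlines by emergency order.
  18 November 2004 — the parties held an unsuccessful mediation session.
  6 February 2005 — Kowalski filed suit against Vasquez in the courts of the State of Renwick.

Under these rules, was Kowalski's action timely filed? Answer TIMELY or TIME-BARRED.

TIME-BARRED

The claim accrued on 2 October 1999 — the later of the 20 January 1997 act and the 2 October 1999 discovery.
The untolled deadline — 4 years after 2 October 1999 — is 2 October 2003.
The emergency suspension of filing deadlines from 17 December 2001 to 7 January 2003 tolled the period for 386 days, extending the deadline to 22 October 2004.
No stated provision tolls the period for the defendant's absence, so the interval from 16 March 2000 to 4 September 2000 has no effect on the deadline.
The other events in the timeline have no effect on the limitation period under the stated rules.
The 6 February 2005 filing falls after the 22 October 2004 deadline; the claim is time-barred.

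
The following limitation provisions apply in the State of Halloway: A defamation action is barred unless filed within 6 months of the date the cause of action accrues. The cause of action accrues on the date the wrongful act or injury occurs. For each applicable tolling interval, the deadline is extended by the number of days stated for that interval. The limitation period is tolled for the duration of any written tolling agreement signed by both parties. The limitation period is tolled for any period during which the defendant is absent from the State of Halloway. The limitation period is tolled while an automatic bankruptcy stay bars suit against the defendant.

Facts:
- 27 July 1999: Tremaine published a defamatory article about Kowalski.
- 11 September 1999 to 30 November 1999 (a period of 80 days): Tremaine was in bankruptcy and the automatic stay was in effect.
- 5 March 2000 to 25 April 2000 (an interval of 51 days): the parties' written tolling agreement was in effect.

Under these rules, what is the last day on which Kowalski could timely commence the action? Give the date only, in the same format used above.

6 June 2000

The cause of action accrued on 27 July 1999, the date of the act.
6 months from 27 July 1999 is 27 January 2000.
The period was tolled for 80 days by the automatic bankruptcy stay (11 September 1999 to 30 November 1999), pushing the deadline to 16 April 2000.
The period was tolled for 51 days by the written tolling agreement (5 March 2000 to 25 April 2000), pushing the deadline to 6 June 2000.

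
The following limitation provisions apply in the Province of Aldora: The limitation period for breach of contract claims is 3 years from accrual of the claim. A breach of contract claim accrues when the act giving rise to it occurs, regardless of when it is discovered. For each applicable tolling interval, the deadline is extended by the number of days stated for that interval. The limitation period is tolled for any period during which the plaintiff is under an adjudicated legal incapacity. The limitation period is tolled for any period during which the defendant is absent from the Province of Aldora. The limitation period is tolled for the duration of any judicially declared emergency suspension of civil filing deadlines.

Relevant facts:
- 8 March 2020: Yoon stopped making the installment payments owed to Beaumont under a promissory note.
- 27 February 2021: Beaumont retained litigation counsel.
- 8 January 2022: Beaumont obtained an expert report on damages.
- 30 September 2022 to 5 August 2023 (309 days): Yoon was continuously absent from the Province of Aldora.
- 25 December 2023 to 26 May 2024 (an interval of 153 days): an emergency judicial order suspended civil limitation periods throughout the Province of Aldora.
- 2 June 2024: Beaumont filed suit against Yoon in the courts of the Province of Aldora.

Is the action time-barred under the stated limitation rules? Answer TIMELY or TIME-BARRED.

The claim accrued on 8 March 2020, the date of the act.
The untolled deadline — 3 years after 8 March 2020 — is 8 March 2023.
The period was tolled for 309 days by the defendant's absence from the jurisdiction (30 September 2022 to 5 August 2023), pushing the deadline to 11 January 2024.
Because the emergency suspension of filing deadlines ran from 25 December 2023 to 26 May 2024, the deadline is extended by 153 days to 12 June 2024.
Nothing else in the chronology tolls or restarts the period.
Filing on 2 June 2024 beat the 12 June 2024 deadline — the action is timely.

TIMELY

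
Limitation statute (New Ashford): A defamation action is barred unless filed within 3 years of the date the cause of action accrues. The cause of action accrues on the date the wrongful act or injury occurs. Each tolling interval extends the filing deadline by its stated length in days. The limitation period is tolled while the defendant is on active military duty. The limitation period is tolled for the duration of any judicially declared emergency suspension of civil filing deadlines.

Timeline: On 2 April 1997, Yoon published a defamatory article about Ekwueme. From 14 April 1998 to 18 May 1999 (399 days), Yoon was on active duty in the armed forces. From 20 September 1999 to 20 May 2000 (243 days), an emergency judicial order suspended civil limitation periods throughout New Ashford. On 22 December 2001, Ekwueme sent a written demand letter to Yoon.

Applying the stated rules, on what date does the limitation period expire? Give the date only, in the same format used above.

The claim accrued on 2 April 1997, when the wrongful act occurred.
3 years from 2 April 1997 is 2 April 2000.
The period was tolled for 399 days by the defendant's active military service (14 April 1998 to 18 May 1999), pushing the deadline to 6 May 2001.
Because the emergency suspension of filing deadlines ran from 20 September 1999 to 20 May 2000, the deadline is extended by 243 days to 4 January 2002.
Nothing else in the chronology tolls or restarts the period.

4 January 2002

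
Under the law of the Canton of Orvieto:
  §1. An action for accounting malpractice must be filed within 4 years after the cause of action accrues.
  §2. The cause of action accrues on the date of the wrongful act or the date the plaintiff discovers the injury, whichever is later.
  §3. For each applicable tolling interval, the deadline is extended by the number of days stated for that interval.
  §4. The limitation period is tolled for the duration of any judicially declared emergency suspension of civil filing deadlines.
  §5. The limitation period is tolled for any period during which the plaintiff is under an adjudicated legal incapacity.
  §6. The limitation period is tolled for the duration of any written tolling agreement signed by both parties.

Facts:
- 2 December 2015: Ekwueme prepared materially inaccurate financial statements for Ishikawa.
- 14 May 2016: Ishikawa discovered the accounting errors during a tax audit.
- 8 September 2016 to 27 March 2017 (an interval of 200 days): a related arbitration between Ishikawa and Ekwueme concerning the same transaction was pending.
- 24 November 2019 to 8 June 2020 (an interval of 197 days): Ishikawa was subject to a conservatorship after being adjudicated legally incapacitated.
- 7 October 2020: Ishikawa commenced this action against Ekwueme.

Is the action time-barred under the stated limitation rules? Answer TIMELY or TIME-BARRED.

TIMELY

The claim accrued on 14 May 2016 — the later of the 2 December 2015 act and the 14 May 2016 discovery.
The untolled deadline — 4 years after 14 May 2016 — is 14 May 2020.
Because the plaintiff's legal incapacity ran from 24 November 2019 to 8 June 2020, the deadline is extended by 197 days to 27 November 2020.
Although a pending arbitration ran from 8 September 2016 to 27 March 2017, the stated rules do not make that a tolling event, so it is disregarded.
The 7 October 2020 filing precedes the 27 November 2020 deadline; the claim is timely.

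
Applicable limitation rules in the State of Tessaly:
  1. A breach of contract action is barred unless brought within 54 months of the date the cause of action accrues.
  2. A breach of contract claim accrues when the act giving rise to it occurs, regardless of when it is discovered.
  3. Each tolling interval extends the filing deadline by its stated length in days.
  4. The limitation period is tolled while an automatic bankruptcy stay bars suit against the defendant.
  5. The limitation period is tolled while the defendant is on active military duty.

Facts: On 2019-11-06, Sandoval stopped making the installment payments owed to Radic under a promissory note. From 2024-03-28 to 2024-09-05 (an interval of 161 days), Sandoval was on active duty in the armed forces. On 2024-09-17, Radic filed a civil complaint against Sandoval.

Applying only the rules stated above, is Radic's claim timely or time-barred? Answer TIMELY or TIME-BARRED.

TIMELY

The limitation period began to run on 2019-11-06.
Adding the 54 months base period to 2019-11-06 gives a deadline of 2024-05-06, before any tolling.
Because the defendant's active military service ran from 2024-03-28 to 2024-09-05, the deadline is extended by 161 days to 2024-10-14.
Radic filed on 2024-09-17, before the 2024-10-14 deadline, so the action is timely.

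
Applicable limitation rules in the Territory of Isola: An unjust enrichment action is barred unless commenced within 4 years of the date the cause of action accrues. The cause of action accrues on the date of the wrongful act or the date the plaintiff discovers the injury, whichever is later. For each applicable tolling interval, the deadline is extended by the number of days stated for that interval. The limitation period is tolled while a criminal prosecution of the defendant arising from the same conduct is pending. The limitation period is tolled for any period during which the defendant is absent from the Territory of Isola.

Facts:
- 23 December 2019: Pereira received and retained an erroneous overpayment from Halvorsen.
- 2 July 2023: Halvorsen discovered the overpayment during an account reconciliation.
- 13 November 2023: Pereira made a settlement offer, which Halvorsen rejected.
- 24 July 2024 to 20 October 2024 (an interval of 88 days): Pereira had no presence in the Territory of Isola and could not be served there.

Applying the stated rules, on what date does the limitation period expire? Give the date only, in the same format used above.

28 September 2027

Because discovery on 2 July 2023 post-dates the 23 December 2019 act, accrual under the later-of rule falls on 2 July 2023.
4 years from 2 July 2023 is 2 July 2027.
Because the defendant's absence from the jurisdiction ran from 24 July 2024 to 20 October 2024, the deadline is extended by 88 days to 28 September 2027.
None of the other events listed affects the running of the period under the stated rules.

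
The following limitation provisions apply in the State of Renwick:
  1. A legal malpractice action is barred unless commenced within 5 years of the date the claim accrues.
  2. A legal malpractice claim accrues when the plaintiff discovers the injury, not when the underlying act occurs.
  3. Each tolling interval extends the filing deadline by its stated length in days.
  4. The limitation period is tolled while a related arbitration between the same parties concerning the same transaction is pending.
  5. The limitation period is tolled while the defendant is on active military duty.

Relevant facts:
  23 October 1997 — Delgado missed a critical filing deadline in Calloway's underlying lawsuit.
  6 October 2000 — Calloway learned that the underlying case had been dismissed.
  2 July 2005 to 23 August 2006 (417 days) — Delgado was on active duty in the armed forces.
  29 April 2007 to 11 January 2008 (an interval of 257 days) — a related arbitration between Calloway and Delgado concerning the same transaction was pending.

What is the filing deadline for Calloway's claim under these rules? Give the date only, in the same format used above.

Accrual is tied to discovery, so the period began on 6 October 2000 rather than on 23 October 1997 when the act occurred.
The untolled deadline — 5 years after 6 October 2000 — is 6 October 2005.
The defendant's active military service from 2 July 2005 to 23 August 2006 tolled the period for 417 days, extending the deadline to 27 November 2006.
The pending related arbitration starting 29 April 2007 came too late — the period had run on 27 November 2006 — and so does not extend the deadline.

27 November 2006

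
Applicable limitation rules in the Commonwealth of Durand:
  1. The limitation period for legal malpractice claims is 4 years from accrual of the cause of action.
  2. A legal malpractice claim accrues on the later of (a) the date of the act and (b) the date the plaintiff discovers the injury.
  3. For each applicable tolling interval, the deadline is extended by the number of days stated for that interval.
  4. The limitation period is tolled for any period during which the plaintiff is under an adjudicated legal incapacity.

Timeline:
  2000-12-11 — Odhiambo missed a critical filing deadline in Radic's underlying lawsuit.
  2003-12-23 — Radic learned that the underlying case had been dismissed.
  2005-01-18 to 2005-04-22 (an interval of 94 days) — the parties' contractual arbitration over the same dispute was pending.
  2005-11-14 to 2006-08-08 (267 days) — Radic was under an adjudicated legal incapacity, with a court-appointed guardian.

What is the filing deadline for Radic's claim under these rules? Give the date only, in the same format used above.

Taking the later of the act (2000-12-11) and discovery (2003-12-23), the claim accrued on 2003-12-23.
The untolled deadline — 4 years after 2003-12-23 — is 2007-12-23.
The period was tolled for 267 days by the plaintiff's legal incapacity (2005-11-14 to 2006-08-08), pushing the deadline to 2008-09-15.
The pending related arbitration from 2005-01-18 to 2005-04-22 does not toll the period, because no stated rule makes a pending arbitration a tolling event.

2008-09-15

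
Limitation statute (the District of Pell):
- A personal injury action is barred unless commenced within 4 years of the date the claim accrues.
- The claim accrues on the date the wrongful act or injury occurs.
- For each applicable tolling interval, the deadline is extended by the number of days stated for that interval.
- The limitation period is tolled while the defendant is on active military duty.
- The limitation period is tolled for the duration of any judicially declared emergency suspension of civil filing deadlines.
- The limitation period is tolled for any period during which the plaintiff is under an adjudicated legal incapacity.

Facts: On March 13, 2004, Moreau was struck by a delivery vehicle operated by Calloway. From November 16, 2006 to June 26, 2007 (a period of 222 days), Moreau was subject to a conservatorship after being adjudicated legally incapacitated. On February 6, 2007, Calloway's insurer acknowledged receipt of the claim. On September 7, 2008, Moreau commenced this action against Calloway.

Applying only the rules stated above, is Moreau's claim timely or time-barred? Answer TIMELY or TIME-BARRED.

The limitation period began to run on March 13, 2004.
The untolled deadline — 4 years after March 13, 2004 — is March 13, 2008.
The period was tolled for 222 days by the plaintiff's legal incapacity (November 16, 2006 to June 26, 2007), pushing the deadline to October 21, 2008.
None of the other events listed affects the running of the period under the stated rules.
Moreau filed on September 7, 2008, before the October 21, 2008 deadline, so the action is timely.

TIMELY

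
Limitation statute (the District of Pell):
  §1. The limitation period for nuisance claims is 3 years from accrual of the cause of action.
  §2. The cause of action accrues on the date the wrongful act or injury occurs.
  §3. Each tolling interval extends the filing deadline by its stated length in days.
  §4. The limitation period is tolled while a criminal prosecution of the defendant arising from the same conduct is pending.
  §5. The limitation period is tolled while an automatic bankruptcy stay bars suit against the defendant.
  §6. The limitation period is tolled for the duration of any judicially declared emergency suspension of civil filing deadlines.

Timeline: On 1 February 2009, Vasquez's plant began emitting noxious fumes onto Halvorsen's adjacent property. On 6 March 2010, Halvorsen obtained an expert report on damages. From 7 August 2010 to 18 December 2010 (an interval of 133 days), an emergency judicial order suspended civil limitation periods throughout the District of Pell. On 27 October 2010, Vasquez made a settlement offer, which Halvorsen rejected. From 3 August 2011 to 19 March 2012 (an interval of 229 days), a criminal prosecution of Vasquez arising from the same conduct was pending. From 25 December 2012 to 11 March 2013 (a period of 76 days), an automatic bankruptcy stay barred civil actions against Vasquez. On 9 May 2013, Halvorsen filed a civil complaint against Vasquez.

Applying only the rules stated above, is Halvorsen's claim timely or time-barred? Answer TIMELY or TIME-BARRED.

TIME-BARRED

The cause of action accrued on 1 February 2009, the date of the act.
The untolled deadline — 3 years after 1 February 2009 — is 1 February 2012.
Because the emergency suspension of filing deadlines ran from 7 August 2010 to 18 December 2010, the deadline is extended by 133 days to 13 June 2012.
The period was tolled for 229 days by the pending criminal prosecution (3 August 2011 to 19 March 2012), pushing the deadline to 28 January 2013.
Because the automatic bankruptcy stay ran from 25 December 2012 to 11 March 2013, the deadline is extended by 76 days to 14 April 2013.
None of the other events listed affects the running of the period under the stated rules.
Filing on 9 May 2013 missed the 14 April 2013 deadline — the action is time-barred.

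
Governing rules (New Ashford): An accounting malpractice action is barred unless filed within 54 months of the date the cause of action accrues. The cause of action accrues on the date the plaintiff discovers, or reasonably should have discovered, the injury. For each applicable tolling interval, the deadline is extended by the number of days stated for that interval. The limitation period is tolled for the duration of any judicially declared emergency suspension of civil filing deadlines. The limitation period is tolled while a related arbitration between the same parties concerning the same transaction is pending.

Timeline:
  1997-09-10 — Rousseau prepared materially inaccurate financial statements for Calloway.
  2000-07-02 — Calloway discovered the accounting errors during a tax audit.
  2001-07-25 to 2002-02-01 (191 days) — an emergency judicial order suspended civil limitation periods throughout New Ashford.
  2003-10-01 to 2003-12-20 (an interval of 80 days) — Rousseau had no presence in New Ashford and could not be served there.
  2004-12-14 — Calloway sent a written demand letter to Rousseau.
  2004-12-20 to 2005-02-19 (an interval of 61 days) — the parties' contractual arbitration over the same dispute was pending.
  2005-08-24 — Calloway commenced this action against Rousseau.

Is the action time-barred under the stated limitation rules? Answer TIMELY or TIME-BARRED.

TIMELY

The claim did not accrue until Calloway discovered the injury on 2000-07-02; the 1997-09-10 act date does not start the clock under the stated rule.
Adding the 54 months base period to 2000-07-02 gives a deadline of 2005-01-02, before any tolling.
The period was tolled for 191 days by the emergency suspension of filing deadlines (2001-07-25 to 2002-02-01), pushing the deadline to 2005-07-12.
Because the pending related arbitration ran from 2004-12-20 to 2005-02-19, the deadline is extended by 61 days to 2005-09-11.
The defendant's absence from the jurisdiction from 2003-10-01 to 2003-12-20 does not toll the period, because no stated rule makes the defendant's absence a tolling event.
Nothing else in the chronology tolls or restarts the period.
Calloway filed on 2005-08-24, before the 2005-09-11 deadline, so the action is timely.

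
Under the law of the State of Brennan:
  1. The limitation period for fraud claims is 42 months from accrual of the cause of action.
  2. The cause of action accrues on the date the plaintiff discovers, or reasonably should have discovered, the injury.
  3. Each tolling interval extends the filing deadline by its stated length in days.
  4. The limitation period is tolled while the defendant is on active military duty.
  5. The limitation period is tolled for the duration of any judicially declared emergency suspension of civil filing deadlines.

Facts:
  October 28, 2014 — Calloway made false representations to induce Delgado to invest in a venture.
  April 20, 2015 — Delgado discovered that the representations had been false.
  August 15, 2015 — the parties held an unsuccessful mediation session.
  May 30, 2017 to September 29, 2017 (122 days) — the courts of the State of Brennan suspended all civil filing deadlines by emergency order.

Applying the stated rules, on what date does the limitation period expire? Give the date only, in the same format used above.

Under the discovery rule, the claim accrued on April 20, 2015, when Delgado discovered the injury — not on the October 28, 2014 date of the underlying act.
Adding the 42 months base period to April 20, 2015 gives a deadline of October 20, 2018, before any tolling.
The period was tolled for 122 days by the emergency suspension of filing deadlines (May 30, 2017 to September 29, 2017), pushing the deadline to February 19, 2019.
Nothing else in the chronology tolls or restarts the period.

February 19, 2019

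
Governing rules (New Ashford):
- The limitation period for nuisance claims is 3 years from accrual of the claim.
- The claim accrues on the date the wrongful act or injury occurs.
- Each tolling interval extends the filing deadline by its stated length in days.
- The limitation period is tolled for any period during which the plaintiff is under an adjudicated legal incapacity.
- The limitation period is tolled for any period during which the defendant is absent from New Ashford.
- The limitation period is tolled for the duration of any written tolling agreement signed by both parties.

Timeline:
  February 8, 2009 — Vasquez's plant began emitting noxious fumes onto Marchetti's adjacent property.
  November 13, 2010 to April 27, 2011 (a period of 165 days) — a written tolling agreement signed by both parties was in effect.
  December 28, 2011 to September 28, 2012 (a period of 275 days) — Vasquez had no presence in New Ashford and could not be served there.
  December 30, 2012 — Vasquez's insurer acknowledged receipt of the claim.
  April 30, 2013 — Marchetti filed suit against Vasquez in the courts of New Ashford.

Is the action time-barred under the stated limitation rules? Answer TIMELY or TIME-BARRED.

TIME-BARRED

The claim accrued on February 8, 2009, the date of the act.
3 years from February 8, 2009 is February 8, 2012.
The period was tolled for 165 days by the written tolling agreement (November 13, 2010 to April 27, 2011), pushing the deadline to July 22, 2012.
The period was tolled for 275 days by the defendant's absence from the jurisdiction (December 28, 2011 to September 28, 2012), pushing the deadline to April 23, 2013.
The other events in the timeline have no effect on the limitation period under the stated rules.
Marchetti filed on April 30, 2013, after the April 23, 2013 deadline, so the action is time-barred.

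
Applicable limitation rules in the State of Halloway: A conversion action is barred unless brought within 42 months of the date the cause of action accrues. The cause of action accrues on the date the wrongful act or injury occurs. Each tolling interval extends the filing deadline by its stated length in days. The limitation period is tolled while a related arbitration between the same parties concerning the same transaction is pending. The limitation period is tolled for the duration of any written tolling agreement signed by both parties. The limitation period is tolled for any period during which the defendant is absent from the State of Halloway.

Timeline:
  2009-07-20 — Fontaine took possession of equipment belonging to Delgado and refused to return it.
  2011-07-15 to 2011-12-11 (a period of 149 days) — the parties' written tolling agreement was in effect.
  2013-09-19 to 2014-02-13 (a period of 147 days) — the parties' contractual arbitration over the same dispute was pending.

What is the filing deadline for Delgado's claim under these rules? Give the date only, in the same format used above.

2013-06-18

The cause of action accrued on 2009-07-20, the date of the act.
The untolled deadline — 42 months after 2009-07-20 — is 2013-01-20.
The period was tolled for 149 days by the written tolling agreement (2011-07-15 to 2011-12-11), pushing the deadline to 2013-06-18.
The pending related arbitration starting 2013-09-19 came too late — the period had run on 2013-06-18 — and so does not extend the deadline.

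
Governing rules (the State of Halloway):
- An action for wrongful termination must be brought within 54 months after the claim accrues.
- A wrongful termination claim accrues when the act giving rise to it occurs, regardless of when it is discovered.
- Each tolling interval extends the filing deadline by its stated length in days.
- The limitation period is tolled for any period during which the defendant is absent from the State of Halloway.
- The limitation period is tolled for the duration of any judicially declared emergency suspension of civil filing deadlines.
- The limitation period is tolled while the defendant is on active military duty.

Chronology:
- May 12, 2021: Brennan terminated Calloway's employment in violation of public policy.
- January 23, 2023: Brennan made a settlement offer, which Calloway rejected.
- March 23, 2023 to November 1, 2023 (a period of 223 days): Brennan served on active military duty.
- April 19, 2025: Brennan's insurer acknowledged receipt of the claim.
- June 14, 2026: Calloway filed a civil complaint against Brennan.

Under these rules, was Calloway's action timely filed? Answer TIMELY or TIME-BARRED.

TIMELY

The claim accrued on May 12, 2021, the date of the act.
Adding the 54 months base period to May 12, 2021 gives a deadline of November 12, 2025, before any tolling.
The period was tolled for 223 days by the defendant's active military service (March 23, 2023 to November 1, 2023), pushing the deadline to June 23, 2026.
Nothing else in the chronology tolls or restarts the period.
Calloway filed on June 14, 2026, before the June 23, 2026 deadline, so the action is timely.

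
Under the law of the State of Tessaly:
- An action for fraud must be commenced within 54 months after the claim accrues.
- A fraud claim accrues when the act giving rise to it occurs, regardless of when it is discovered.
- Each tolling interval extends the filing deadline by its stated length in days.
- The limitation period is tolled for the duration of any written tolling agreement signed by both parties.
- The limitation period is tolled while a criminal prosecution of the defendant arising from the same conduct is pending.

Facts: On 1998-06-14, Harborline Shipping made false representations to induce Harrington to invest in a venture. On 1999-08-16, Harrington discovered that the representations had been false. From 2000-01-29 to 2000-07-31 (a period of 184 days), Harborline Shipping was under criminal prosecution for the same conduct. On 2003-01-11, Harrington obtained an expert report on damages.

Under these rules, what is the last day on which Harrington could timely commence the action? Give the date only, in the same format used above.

2003-06-16

Accrual is governed by the date of the act, so the period began to run on 1998-06-14; the later discovery on 1999-08-16 is irrelevant under the stated rule.
Adding the 54 months base period to 1998-06-14 gives a deadline of 2002-12-14, before any tolling.
Because the pending criminal prosecution ran from 2000-01-29 to 2000-07-31, the deadline is extended by 184 days to 2003-06-16.
Nothing else in the chronology tolls or restarts the period.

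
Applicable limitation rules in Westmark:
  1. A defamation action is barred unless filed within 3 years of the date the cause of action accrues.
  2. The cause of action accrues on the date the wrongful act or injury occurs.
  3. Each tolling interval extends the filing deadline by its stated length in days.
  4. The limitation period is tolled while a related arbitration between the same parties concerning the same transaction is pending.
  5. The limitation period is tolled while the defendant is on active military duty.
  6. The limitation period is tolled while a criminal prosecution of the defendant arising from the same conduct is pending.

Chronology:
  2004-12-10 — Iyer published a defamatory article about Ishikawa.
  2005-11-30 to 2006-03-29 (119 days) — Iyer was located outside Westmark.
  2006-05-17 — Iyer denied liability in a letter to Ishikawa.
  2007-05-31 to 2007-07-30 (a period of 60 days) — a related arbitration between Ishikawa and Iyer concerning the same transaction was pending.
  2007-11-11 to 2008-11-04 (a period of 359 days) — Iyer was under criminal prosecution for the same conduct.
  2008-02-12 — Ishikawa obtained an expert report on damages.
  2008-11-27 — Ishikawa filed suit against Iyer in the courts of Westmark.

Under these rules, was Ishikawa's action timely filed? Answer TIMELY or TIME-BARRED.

The cause of action accrued on 2004-12-10, the date of the act.
The untolled deadline — 3 years after 2004-12-10 — is 2007-12-10.
Because the pending related arbitration ran from 2007-05-31 to 2007-07-30, the deadline is extended by 60 days to 2008-02-08.
The pending criminal prosecution from 2007-11-11 to 2008-11-04 tolled the period for 359 days, extending the deadline to 2009-02-01.
No stated provision tolls the period for the defendant's absence, so the interval from 2005-11-30 to 2006-03-29 has no effect on the deadline.
Nothing else in the chronology tolls or restarts the period.
Ishikawa filed on 2008-11-27, before the 2009-02-01 deadline, so the action is timely.

TIMELY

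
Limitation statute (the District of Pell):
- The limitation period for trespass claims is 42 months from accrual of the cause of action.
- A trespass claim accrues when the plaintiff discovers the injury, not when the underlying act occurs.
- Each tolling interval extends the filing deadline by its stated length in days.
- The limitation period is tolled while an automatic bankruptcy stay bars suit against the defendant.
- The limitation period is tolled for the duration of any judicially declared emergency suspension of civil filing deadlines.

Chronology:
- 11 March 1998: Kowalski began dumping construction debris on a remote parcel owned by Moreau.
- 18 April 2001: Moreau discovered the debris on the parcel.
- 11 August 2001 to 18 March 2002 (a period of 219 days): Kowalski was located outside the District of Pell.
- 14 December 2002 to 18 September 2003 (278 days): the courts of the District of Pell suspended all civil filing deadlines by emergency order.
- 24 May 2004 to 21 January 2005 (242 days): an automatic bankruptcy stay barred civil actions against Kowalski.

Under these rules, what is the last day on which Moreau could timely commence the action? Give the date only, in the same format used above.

22 March 2006

Accrual is tied to discovery, so the period began on 18 April 2001 rather than on 11 March 1998 when the act occurred.
Adding the 42 months base period to 18 April 2001 gives a deadline of 18 October 2004, before any tolling.
Because the emergency suspension of filing deadlines ran from 14 December 2002 to 18 September 2003, the deadline is extended by 278 days to 23 July 2005.
Because the automatic bankruptcy stay ran from 24 May 2004 to 21 January 2005, the deadline is extended by 242 days to 22 March 2006.
Although the defendant's absence ran from 11 August 2001 to 18 March 2002, the stated rules do not make that a tolling event, so it is disregarded.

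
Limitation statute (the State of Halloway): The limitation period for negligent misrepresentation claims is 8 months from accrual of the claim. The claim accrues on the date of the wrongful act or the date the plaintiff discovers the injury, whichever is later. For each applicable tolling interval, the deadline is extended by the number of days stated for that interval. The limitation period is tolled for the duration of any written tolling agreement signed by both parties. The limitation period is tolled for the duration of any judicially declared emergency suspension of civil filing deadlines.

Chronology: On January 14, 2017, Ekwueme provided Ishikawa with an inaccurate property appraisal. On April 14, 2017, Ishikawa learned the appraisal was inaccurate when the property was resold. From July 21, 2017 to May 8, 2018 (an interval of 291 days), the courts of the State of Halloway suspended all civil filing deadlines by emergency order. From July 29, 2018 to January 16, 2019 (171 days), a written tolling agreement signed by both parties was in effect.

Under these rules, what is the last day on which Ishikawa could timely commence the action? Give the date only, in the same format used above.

Taking the later of the act (January 14, 2017) and discovery (April 14, 2017), the claim accrued on April 14, 2017.
Adding the 8 months base period to April 14, 2017 gives a deadline of December 14, 2017, before any tolling.
The period was tolled for 291 days by the emergency suspension of filing deadlines (July 21, 2017 to May 8, 2018), pushing the deadline to October 1, 2018.
The written tolling agreement from July 29, 2018 to January 16, 2019 tolled the period for 171 days, extending the deadline to March 21, 2019.

March 21, 2019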